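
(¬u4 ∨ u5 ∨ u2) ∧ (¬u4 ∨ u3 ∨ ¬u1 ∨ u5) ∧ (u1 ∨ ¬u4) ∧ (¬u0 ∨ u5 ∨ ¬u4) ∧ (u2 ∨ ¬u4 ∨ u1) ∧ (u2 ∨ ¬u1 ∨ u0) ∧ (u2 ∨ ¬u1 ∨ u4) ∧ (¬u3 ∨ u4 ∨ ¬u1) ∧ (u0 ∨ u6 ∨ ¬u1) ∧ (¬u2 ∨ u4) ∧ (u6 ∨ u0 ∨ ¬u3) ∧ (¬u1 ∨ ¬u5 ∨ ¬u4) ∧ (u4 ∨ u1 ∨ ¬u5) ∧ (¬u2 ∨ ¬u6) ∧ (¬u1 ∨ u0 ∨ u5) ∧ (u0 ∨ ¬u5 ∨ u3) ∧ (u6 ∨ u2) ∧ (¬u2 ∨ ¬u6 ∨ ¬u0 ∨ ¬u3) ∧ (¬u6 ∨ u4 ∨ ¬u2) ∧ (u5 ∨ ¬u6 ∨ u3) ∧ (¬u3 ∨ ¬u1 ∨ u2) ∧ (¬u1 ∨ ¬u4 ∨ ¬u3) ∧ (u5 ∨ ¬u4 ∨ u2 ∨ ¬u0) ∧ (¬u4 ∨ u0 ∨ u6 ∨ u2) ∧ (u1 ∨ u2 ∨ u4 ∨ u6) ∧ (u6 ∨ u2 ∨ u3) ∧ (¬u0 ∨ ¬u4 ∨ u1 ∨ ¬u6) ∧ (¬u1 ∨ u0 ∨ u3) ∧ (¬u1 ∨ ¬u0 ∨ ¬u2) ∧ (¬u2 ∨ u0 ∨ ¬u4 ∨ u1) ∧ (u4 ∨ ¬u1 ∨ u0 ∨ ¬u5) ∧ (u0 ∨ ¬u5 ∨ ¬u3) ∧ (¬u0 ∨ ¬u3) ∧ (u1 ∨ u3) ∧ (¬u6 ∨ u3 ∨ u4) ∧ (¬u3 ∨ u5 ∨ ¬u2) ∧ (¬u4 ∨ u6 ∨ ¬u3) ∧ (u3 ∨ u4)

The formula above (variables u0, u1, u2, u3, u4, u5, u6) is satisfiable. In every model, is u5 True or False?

Suppose u5 = True.
Branch on u1: set u1 = True.
(¬u4) alone gives u4 = False.
(u2) alone gives u2 = True.
That conflicts with the unit clause (¬u2).
Backtrack on u1: now try u1 = False.
(¬u4) alone gives u4 = False.
That conflicts with the unit clause (u4).
Neither u1 = True nor u1 = False works.
So every satisfying assignment has u5 = False.

False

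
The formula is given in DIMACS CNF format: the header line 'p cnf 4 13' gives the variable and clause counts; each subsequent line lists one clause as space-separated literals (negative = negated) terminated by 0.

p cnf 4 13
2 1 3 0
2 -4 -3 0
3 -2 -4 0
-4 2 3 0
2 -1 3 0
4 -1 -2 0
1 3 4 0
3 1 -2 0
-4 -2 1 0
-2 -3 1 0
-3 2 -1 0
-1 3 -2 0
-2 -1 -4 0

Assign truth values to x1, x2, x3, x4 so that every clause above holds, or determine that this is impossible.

x1: False, x2: False, x3: True, x4: False

Try x2 = False.
Try x1 = False.
Unit clause (x3) forces x3 = True.
Unit clause (¬x4) forces x4 = False.
Every clause now holds.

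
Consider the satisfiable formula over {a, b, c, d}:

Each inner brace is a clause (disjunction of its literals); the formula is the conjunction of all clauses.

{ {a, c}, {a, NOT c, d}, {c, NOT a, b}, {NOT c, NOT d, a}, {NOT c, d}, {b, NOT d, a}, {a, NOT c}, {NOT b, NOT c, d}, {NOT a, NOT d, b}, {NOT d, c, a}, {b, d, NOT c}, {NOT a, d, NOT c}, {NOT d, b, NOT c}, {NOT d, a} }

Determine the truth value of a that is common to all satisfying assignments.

Suppose a = false.
From the singleton clause (c), c = true.
But (NOT c) is also a unit clause — contradiction.
So every satisfying assignment has a = True.

True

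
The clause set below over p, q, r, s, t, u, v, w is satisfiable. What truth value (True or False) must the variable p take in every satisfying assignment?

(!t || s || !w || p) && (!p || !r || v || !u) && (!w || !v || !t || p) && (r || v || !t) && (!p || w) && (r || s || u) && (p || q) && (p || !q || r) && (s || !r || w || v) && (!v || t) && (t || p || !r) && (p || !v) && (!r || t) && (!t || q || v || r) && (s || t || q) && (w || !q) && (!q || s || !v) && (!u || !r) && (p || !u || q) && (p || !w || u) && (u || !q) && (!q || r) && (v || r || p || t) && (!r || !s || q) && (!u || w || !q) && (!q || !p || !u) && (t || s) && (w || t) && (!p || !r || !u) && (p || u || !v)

Suppose p = false.
The clause (q) is unit, so q = true.
The clause (r) is unit, so r = true.
The clause (t) is unit, so t = true.
The clause (!v) is unit, so v = false.
The clause (w) is unit, so w = true.
The clause (s) is unit, so s = true.
The clause (!u) is unit, so u = false.
But (u) is also a unit clause — contradiction.
So every satisfying assignment has p = True.

True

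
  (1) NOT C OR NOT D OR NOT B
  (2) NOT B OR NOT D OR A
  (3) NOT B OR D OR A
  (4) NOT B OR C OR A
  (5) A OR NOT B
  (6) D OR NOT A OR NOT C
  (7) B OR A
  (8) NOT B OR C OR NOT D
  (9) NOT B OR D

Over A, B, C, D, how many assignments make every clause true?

3

There are 2^4 = 16 truth assignments over (A, B, C, D).
Split on A. With A = true, the clauses containing A are satisfied and NOT A drops from the rest; 3 of the 2^3 = 8 assignments to the other variables satisfy what remains.
With A = false, by the same count on the reduced clause set, 0 assignments work.
(One model: A=T, B=F, C=F, D=F.)
Total: 3 + 0 = 3.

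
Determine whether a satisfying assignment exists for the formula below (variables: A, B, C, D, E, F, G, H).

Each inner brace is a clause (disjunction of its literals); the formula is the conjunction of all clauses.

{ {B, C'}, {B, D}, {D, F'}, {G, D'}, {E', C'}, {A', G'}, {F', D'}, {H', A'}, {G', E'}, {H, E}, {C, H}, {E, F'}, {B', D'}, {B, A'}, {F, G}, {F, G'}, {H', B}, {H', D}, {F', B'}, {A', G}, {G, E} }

Case B = 1:
(D') alone gives D = 0.
(F') alone gives F = 0.
(G) alone gives G = 1.
That conflicts with the unit clause (G').
So B must be the other value — set B = 0.
(C') alone gives C = 0.
(D) alone gives D = 1.
(G) alone gives G = 1.
(A') alone gives A = 0.
(F') alone gives F = 0.
That conflicts with the unit clause (F).
Neither B = 1 nor B = 0 works.
No assignment satisfies every clause.

No, unsatisfiable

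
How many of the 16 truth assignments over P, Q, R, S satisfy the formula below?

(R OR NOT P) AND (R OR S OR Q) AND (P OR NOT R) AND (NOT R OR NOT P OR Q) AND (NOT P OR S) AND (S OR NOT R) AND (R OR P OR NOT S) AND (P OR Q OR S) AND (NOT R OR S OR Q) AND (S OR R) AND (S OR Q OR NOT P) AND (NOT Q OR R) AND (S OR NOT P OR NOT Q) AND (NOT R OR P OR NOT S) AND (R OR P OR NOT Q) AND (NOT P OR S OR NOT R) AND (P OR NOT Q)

There are 2^4 = 16 truth assignments over (P, Q, R, S).
Check each against the 17 clauses (columns in the order P, Q, R, S):
  F F F F  ✗ fails (R OR S OR Q)
  F F F T  ✗ fails (R OR P OR NOT S)
  F F T F  ✗ fails (P OR NOT R)
  F F T T  ✗ fails (P OR NOT R)
  F T F F  ✗ fails (S OR R)
  F T F T  ✗ fails (R OR P OR NOT S)
  F T T F  ✗ fails (P OR NOT R)
  F T T T  ✗ fails (P OR NOT R)
  T F F F  ✗ fails (R OR NOT P)
  T F F T  ✗ fails (R OR NOT P)
  T F T F  ✗ fails (NOT R OR NOT P OR Q)
  T F T T  ✗ fails (NOT R OR NOT P OR Q)
  T T F F  ✗ fails (R OR NOT P)
  T T F T  ✗ fails (R OR NOT P)
  T T T F  ✗ fails (NOT P OR S)
  T T T T  ✓ satisfies all
1 of the 16 rows is a model.

1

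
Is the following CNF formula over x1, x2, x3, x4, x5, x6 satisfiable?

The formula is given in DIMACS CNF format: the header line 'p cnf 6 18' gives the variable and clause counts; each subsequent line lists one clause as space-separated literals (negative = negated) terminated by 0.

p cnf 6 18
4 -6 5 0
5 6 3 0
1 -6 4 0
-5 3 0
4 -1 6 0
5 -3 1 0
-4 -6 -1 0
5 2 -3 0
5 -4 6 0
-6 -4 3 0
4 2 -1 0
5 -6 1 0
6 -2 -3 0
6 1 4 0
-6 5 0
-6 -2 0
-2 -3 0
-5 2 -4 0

Suppose x5 = False.
The clause (¬x6) is unit, so x6 = False.
The clause (x3) is unit, so x3 = True.
The clause (x1) is unit, so x1 = True.
The clause (x4) is unit, so x4 = True.
But (¬x4) is also a unit clause — contradiction.
That branch fails; take x5 = True instead.
The clause (x3) is unit, so x3 = True.
The clause (¬x2) is unit, so x2 = False.
The clause (¬x4) is unit, so x4 = False.
The clause (¬x1) is unit, so x1 = False.
The clause (¬x6) is unit, so x6 = False.
But (x6) is also a unit clause — contradiction.
Either choice for x5 ends in contradiction.
No assignment satisfies every clause.

No, unsatisfiable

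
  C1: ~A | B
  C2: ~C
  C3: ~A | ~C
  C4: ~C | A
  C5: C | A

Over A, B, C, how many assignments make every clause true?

1

There are 2^3 = 8 truth assignments over (A, B, C).
Check each against the 5 clauses (columns in the order A, B, C):
  F F F  ✗ fails (C | A)
  F F T  ✗ fails (~C)
  F T F  ✗ fails (C | A)
  F T T  ✗ fails (~C)
  T F F  ✗ fails (~A | B)
  T F T  ✗ fails (~A | B)
  T T F  ✓ satisfies all
  T T T  ✗ fails (~C)
1 of the 8 rows is a model.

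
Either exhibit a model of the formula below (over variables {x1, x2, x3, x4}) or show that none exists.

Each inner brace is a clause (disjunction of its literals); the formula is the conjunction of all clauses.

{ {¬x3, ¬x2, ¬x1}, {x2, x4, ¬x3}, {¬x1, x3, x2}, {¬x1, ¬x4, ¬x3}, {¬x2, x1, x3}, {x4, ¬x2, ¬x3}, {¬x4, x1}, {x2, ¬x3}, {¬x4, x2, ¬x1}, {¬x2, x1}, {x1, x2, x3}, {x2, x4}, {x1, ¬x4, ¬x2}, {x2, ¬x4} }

x1 ↦ True; x2 ↦ True; x3 ↦ False; x4 ↦ True

Suppose x4 = True.
(x1) alone gives x1 = True.
(¬x3) alone gives x3 = False.
(x2) alone gives x2 = True.
All clauses are satisfied.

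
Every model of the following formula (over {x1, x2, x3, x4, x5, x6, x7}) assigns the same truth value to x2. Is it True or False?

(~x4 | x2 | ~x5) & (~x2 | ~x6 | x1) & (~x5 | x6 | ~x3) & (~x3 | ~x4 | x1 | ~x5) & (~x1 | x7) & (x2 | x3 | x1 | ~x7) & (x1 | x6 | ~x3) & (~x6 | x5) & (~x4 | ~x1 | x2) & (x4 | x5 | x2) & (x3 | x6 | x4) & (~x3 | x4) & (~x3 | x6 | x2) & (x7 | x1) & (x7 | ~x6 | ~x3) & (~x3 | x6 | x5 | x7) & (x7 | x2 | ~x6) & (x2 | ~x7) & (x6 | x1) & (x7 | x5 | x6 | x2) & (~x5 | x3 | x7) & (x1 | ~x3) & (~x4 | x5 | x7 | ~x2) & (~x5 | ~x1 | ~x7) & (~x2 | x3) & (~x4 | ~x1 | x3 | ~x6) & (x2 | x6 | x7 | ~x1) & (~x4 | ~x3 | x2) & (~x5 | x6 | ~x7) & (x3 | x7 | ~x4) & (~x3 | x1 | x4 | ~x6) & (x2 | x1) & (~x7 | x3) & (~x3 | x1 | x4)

True

Suppose x2 = 0.
From the singleton clause (~x7), x7 = 0.
From the singleton clause (~x1), x1 = 0.
Now (x1) is unsatisfied and unit — conflict.
So every satisfying assignment has x2 = True.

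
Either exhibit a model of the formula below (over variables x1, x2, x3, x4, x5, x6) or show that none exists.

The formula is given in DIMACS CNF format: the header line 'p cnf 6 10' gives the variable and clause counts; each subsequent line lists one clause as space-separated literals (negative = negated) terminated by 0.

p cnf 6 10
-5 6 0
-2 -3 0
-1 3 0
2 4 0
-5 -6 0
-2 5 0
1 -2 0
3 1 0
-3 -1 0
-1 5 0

x1 ↦ False, x2 ↦ False, x3 ↦ True, x4 ↦ True, x5 ↦ False, x6 ↦ True

Case x5 = False:
(¬x2) alone gives x2 = False.
(x4) alone gives x4 = True.
(¬x1) alone gives x1 = False.
(x3) alone gives x3 = True.
Every clause is now satisfied; x6 is unconstrained.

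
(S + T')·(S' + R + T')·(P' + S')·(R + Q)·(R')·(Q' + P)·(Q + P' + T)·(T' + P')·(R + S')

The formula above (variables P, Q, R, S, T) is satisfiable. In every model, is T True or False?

False

Suppose T = 1.
Unit clause (S) forces S = 1.
Unit clause (R) forces R = 1.
Now (R') is unsatisfied and unit — conflict.
So every satisfying assignment has T = False.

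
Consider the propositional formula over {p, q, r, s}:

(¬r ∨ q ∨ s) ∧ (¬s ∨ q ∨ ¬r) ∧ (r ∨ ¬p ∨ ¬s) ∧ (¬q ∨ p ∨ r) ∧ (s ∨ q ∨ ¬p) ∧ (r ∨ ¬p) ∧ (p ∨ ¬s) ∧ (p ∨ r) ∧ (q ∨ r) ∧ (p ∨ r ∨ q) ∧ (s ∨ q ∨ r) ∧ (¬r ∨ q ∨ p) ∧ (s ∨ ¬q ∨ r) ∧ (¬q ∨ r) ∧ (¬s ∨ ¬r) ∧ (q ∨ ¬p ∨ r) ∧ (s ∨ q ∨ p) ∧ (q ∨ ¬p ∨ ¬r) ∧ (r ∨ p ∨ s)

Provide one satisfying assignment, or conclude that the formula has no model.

Try r = True.
The clause (¬s) is unit, so s = False.
The clause (q) is unit, so q = True.
No clause remains; p is free.

p=True, q=True, r=True, s=False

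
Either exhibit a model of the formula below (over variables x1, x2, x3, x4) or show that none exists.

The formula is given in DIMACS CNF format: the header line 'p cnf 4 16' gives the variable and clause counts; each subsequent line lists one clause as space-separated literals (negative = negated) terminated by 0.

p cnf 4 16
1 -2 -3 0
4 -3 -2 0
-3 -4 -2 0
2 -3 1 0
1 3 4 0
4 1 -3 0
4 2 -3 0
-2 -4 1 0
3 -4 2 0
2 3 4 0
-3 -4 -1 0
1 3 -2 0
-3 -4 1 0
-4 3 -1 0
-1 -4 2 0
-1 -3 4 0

Suppose x1 = True.
Suppose x3 = False.
Unit clause (¬x4) forces x4 = False.
Unit clause (x2) forces x2 = True.
All clauses are satisfied.

x1 ↦ True, x2 ↦ True, x3 ↦ False, x4 ↦ False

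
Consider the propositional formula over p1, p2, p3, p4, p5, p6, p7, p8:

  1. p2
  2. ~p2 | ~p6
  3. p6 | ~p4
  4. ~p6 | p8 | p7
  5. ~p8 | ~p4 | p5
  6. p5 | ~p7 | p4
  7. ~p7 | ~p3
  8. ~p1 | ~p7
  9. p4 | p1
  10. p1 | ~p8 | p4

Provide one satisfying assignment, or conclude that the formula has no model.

From the singleton clause (p2), p2 = 1.
From the singleton clause (~p6), p6 = 0.
From the singleton clause (~p4), p4 = 0.
From the singleton clause (p1), p1 = 1.
From the singleton clause (~p7), p7 = 0.
No clause remains; p3, p5, p8 are free.

p1=1,  p2=1,  p3=0,  p4=0,  p5=0,  p6=0,  p7=0,  p8=0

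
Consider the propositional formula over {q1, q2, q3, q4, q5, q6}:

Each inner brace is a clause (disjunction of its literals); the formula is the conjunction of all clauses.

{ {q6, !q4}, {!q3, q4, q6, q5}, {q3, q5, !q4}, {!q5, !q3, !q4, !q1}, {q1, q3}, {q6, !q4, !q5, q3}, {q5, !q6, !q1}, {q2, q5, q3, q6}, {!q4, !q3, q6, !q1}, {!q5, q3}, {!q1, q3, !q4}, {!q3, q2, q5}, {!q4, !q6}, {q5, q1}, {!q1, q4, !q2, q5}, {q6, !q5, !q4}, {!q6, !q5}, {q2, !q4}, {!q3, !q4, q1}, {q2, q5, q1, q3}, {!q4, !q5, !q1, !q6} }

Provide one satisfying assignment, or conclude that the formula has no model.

Suppose q6 = false.
(!q4) alone gives q4 = false.
Suppose q3 = true.
(q5) alone gives q5 = true.
All clauses hold; q1, q2 can take either value.

q1: true, q2: false, q3: true, q4: false, q5: true, q6: false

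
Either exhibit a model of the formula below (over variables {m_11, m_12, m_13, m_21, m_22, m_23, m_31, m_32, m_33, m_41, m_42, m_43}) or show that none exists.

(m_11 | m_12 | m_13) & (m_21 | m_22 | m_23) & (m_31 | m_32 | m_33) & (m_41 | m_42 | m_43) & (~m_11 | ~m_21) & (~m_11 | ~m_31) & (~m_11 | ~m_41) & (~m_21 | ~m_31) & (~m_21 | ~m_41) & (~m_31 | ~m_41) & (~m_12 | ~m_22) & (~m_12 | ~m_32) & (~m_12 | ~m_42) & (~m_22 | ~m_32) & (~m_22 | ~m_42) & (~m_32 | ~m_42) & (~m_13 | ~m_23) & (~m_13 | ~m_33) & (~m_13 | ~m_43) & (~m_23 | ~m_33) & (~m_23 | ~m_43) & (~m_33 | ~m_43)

UNSATISFIABLE

Try m_11 = 0.
Try m_12 = 1.
Unit clause (~m_22) forces m_22 = 0.
Unit clause (~m_32) forces m_32 = 0.
Unit clause (~m_42) forces m_42 = 0.
Try m_21 = 1.
Unit clause (~m_31) forces m_31 = 0.
Unit clause (m_33) forces m_33 = 1.
Unit clause (~m_41) forces m_41 = 0.
Unit clause (m_43) forces m_43 = 1.
But (~m_43) is also a unit clause — contradiction.
So m_21 must be the other value — set m_21 = 0.
Unit clause (m_23) forces m_23 = 1.
Unit clause (~m_13) forces m_13 = 0.
Unit clause (~m_33) forces m_33 = 0.
Unit clause (m_31) forces m_31 = 1.
Unit clause (~m_41) forces m_41 = 0.
Unit clause (m_43) forces m_43 = 1.
But (~m_43) is also a unit clause — contradiction.
Both values of m_21 lead to a conflict.
So m_12 must be the other value — set m_12 = 0.
Unit clause (m_13) forces m_13 = 1.
Unit clause (~m_23) forces m_23 = 0.
Unit clause (~m_33) forces m_33 = 0.
Unit clause (~m_43) forces m_43 = 0.
Try m_21 = 1.
Unit clause (~m_31) forces m_31 = 0.
Unit clause (m_32) forces m_32 = 1.
Unit clause (~m_41) forces m_41 = 0.
Unit clause (m_42) forces m_42 = 1.
But (~m_42) is also a unit clause — contradiction.
So m_21 must be the other value — set m_21 = 0.
Unit clause (m_22) forces m_22 = 1.
Unit clause (~m_32) forces m_32 = 0.
Unit clause (m_31) forces m_31 = 1.
Unit clause (~m_41) forces m_41 = 0.
Unit clause (m_42) forces m_42 = 1.
But (~m_42) is also a unit clause — contradiction.
Both values of m_21 lead to a conflict.
Both values of m_12 lead to a conflict.
So m_11 must be the other value — set m_11 = 1.
Unit clause (~m_21) forces m_21 = 0.
Unit clause (~m_31) forces m_31 = 0.
Unit clause (~m_41) forces m_41 = 0.
Try m_22 = 1.
Unit clause (~m_12) forces m_12 = 0.
Unit clause (~m_32) forces m_32 = 0.
Unit clause (m_33) forces m_33 = 1.
Unit clause (~m_42) forces m_42 = 0.
Unit clause (m_43) forces m_43 = 1.
But (~m_43) is also a unit clause — contradiction.
So m_22 must be the other value — set m_22 = 0.
Unit clause (m_23) forces m_23 = 1.
Unit clause (~m_13) forces m_13 = 0.
Unit clause (~m_33) forces m_33 = 0.
Unit clause (m_32) forces m_32 = 1.
Unit clause (~m_12) forces m_12 = 0.
Unit clause (~m_42) forces m_42 = 0.
Unit clause (m_43) forces m_43 = 1.
But (~m_43) is also a unit clause — contradiction.
Both values of m_22 lead to a conflict.
Both values of m_11 lead to a conflict.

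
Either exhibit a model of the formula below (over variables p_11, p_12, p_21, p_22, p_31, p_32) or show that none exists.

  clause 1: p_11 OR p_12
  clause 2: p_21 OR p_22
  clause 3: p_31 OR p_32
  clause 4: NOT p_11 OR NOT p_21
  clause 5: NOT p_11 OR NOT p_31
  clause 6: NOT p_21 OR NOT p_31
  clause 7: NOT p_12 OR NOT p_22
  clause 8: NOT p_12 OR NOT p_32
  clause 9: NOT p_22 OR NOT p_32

Branch on p_11: set p_11 = true.
Unit clause (NOT p_21) forces p_21 = false.
Unit clause (p_22) forces p_22 = true.
Unit clause (NOT p_31) forces p_31 = false.
Unit clause (p_32) forces p_32 = true.
That conflicts with the unit clause (NOT p_32).
Undo p_11 and try p_11 = false.
Unit clause (p_12) forces p_12 = true.
Unit clause (NOT p_22) forces p_22 = false.
Unit clause (p_21) forces p_21 = true.
Unit clause (NOT p_31) forces p_31 = false.
Unit clause (p_32) forces p_32 = true.
That conflicts with the unit clause (NOT p_32).
Either choice for p_11 ends in contradiction.

UNSATISFIABLE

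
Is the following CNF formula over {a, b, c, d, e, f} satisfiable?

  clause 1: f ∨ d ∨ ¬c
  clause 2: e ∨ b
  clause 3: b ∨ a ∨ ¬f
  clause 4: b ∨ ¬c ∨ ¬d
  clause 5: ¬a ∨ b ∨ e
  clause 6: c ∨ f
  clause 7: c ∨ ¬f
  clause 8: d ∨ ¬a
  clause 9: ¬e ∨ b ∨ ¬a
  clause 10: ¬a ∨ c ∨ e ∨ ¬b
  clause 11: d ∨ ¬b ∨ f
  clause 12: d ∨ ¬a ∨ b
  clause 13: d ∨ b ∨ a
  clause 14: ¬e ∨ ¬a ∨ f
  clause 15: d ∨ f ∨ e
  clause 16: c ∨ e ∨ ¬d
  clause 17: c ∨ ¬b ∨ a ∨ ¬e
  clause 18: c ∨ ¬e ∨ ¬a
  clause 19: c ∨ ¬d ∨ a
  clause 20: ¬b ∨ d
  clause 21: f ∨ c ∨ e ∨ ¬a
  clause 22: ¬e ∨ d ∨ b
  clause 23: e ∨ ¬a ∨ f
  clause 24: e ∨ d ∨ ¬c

Satisfiable

Try e = False.
Unit clause (b) forces b = True.
Unit clause (d) forces d = True.
Unit clause (c) forces c = True.
Try a = False.
All clauses hold; f can take either value.
A satisfying assignment: a: False; b: True; c: True; d: True; e: False; f: False.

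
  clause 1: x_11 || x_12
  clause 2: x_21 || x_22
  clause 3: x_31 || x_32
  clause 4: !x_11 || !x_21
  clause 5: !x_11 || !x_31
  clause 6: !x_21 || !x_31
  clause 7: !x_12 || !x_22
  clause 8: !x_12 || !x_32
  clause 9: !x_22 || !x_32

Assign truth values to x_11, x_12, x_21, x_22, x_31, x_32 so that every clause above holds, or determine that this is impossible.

UNSATISFIABLE

Try x_11 = true.
The clause (!x_21) is unit, so x_21 = false.
The clause (x_22) is unit, so x_22 = true.
The clause (!x_31) is unit, so x_31 = false.
The clause (x_32) is unit, so x_32 = true.
That conflicts with the unit clause (!x_32).
Undo x_11 and try x_11 = false.
The clause (x_12) is unit, so x_12 = true.
The clause (!x_22) is unit, so x_22 = false.
The clause (x_21) is unit, so x_21 = true.
The clause (!x_31) is unit, so x_31 = false.
The clause (x_32) is unit, so x_32 = true.
That conflicts with the unit clause (!x_32).
Both values of x_11 lead to a conflict.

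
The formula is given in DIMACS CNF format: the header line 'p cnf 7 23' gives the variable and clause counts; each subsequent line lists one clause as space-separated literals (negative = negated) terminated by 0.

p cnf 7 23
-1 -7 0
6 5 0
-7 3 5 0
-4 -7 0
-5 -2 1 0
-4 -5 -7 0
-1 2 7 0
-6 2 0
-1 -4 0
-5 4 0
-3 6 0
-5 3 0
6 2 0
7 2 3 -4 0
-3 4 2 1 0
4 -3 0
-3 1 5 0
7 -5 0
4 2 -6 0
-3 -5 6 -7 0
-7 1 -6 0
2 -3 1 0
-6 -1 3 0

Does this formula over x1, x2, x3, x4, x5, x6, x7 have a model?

Satisfiable

Try x1 = False.
Try x6 = True.
From the singleton clause (x2), x2 = True.
From the singleton clause (¬x5), x5 = False.
From the singleton clause (¬x3), x3 = False.
From the singleton clause (¬x7), x7 = False.
Every clause is now satisfied; x4 is unconstrained.
A satisfying assignment: x1: False; x2: True; x3: False; x4: True; x5: False; x6: True; x7: False.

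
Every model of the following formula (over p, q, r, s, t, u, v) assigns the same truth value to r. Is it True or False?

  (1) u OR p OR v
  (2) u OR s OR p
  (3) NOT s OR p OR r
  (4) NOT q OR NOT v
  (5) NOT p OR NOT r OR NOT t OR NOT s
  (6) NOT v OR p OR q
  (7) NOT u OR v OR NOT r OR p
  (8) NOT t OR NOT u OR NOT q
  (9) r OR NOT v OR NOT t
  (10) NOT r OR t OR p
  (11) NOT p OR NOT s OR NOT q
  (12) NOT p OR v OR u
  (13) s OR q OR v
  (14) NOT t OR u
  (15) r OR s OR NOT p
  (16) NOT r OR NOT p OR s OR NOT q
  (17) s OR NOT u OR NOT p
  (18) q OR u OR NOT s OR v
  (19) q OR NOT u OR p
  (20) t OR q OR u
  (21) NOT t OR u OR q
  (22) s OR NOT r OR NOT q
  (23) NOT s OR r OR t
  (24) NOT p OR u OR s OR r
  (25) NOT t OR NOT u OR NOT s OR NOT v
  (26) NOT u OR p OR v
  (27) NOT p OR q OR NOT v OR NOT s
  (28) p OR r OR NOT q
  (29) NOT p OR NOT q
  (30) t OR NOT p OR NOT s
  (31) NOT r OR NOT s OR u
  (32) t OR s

Suppose r = true.
Suppose q = false.
Suppose v = false.
From the singleton clause (s), s = true.
From the singleton clause (u), u = true.
From the singleton clause (p), p = true.
From the singleton clause (NOT t), t = false.
But (t) is also a unit clause — contradiction.
Backtrack on v: now try v = true.
From the singleton clause (p), p = true.
From the singleton clause (NOT s), s = false.
From the singleton clause (NOT u), u = false.
From the singleton clause (NOT t), t = false.
But (t) is also a unit clause — contradiction.
Neither v = true nor v = false works.
Backtrack on q: now try q = true.
From the singleton clause (NOT v), v = false.
From the singleton clause (s), s = true.
From the singleton clause (NOT p), p = false.
From the singleton clause (u), u = true.
But (NOT u) is also a unit clause — contradiction.
Neither q = true nor q = false works.
So every satisfying assignment has r = False.

False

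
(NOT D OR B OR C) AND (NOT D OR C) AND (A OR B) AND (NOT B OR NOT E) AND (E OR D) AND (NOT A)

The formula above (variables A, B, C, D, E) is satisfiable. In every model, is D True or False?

Suppose D = false.
Unit clause (E) forces E = true.
Unit clause (NOT B) forces B = false.
Unit clause (A) forces A = true.
Now (NOT A) is unsatisfied and unit — conflict.
So every satisfying assignment has D = True.

True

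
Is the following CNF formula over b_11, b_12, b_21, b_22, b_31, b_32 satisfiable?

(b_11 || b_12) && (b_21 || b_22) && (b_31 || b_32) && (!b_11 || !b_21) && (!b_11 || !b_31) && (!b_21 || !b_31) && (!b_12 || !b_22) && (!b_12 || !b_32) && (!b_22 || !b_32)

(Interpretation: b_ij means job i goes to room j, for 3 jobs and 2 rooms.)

No

Try b_11 = true.
(!b_21) alone gives b_21 = false.
(b_22) alone gives b_22 = true.
(!b_31) alone gives b_31 = false.
(b_32) alone gives b_32 = true.
That conflicts with the unit clause (!b_32).
Undo b_11 and try b_11 = false.
(b_12) alone gives b_12 = true.
(!b_22) alone gives b_22 = false.
(b_21) alone gives b_21 = true.
(!b_31) alone gives b_31 = false.
(b_32) alone gives b_32 = true.
That conflicts with the unit clause (!b_32).
Either choice for b_11 ends in contradiction.
No assignment satisfies every clause.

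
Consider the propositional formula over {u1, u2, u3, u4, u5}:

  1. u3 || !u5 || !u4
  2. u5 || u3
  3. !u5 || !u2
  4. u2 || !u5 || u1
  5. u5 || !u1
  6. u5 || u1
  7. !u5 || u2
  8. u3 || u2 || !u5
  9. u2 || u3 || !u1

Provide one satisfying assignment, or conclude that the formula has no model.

UNSATISFIABLE

Try u5 = true.
(!u2) alone gives u2 = false.
Now (u2) is unsatisfied and unit — conflict.
Undo u5 and try u5 = false.
(u3) alone gives u3 = true.
(!u1) alone gives u1 = false.
Now (u1) is unsatisfied and unit — conflict.
Neither u5 = true nor u5 = false works.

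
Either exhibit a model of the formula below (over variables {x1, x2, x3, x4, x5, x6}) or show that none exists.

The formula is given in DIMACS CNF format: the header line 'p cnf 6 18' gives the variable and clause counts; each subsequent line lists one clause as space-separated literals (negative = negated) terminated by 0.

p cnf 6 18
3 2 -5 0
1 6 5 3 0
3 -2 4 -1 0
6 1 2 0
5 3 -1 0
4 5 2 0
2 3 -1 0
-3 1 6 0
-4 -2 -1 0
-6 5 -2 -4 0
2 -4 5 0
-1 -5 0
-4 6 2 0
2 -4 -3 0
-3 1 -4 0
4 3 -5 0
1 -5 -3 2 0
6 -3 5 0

Suppose x1 = False.
Suppose x6 = False.
From the singleton clause (x2), x2 = True.
From the singleton clause (¬x3), x3 = False.
From the singleton clause (x5), x5 = True.
From the singleton clause (x4), x4 = True.
Every clause now holds.

x1=False,  x2=True,  x3=False,  x4=True,  x5=True,  x6=False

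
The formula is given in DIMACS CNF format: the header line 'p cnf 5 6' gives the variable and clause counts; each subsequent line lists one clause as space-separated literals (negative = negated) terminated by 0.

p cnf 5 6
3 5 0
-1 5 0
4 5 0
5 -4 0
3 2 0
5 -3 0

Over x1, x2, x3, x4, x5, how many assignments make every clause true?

There are 2^5 = 32 truth assignments over (x1, x2, x3, x4, x5).
Split on x2. With x2 = True, the clauses containing x2 are satisfied and ¬x2 drops from the rest; 8 of the 2^4 = 16 assignments to the other variables satisfy what remains.
With x2 = False, by the same count on the reduced clause set, 4 assignments work.
Total: 8 + 4 = 12.

12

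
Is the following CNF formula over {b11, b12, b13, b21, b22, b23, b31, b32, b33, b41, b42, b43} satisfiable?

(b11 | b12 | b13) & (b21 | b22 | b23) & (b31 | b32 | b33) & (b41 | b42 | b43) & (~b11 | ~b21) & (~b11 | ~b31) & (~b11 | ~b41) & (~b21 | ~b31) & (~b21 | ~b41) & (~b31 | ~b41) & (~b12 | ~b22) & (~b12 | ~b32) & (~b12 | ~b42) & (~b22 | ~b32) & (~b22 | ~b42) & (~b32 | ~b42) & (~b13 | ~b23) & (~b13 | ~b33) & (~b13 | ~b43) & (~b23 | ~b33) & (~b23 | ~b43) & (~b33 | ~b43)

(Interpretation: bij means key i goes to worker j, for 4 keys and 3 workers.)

No

Branch on b11: set b11 = 0.
Branch on b12: set b12 = 1.
(~b22) alone gives b22 = 0.
(~b32) alone gives b32 = 0.
(~b42) alone gives b42 = 0.
Branch on b21: set b21 = 1.
(~b31) alone gives b31 = 0.
(b33) alone gives b33 = 1.
(~b41) alone gives b41 = 0.
(b43) alone gives b43 = 1.
That conflicts with the unit clause (~b43).
So b21 must be the other value — set b21 = 0.
(b23) alone gives b23 = 1.
(~b13) alone gives b13 = 0.
(~b33) alone gives b33 = 0.
(b31) alone gives b31 = 1.
(~b41) alone gives b41 = 0.
(b43) alone gives b43 = 1.
That conflicts with the unit clause (~b43).
Both values of b21 lead to a conflict.
So b12 must be the other value — set b12 = 0.
(b13) alone gives b13 = 1.
(~b23) alone gives b23 = 0.
(~b33) alone gives b33 = 0.
(~b43) alone gives b43 = 0.
Branch on b21: set b21 = 1.
(~b31) alone gives b31 = 0.
(b32) alone gives b32 = 1.
(~b41) alone gives b41 = 0.
(b42) alone gives b42 = 1.
That conflicts with the unit clause (~b42).
So b21 must be the other value — set b21 = 0.
(b22) alone gives b22 = 1.
(~b32) alone gives b32 = 0.
(b31) alone gives b31 = 1.
(~b41) alone gives b41 = 0.
(b42) alone gives b42 = 1.
That conflicts with the unit clause (~b42).
Both values of b21 lead to a conflict.
Both values of b12 lead to a conflict.
So b11 must be the other value — set b11 = 1.
(~b21) alone gives b21 = 0.
(~b31) alone gives b31 = 0.
(~b41) alone gives b41 = 0.
Branch on b22: set b22 = 1.
(~b12) alone gives b12 = 0.
(~b32) alone gives b32 = 0.
(b33) alone gives b33 = 1.
(~b42) alone gives b42 = 0.
(b43) alone gives b43 = 1.
That conflicts with the unit clause (~b43).
So b22 must be the other value — set b22 = 0.
(b23) alone gives b23 = 1.
(~b13) alone gives b13 = 0.
(~b33) alone gives b33 = 0.
(b32) alone gives b32 = 1.
(~b12) alone gives b12 = 0.
(~b42) alone gives b42 = 0.
(b43) alone gives b43 = 1.
That conflicts with the unit clause (~b43).
Both values of b22 lead to a conflict.
Both values of b11 lead to a conflict.
No assignment satisfies every clause.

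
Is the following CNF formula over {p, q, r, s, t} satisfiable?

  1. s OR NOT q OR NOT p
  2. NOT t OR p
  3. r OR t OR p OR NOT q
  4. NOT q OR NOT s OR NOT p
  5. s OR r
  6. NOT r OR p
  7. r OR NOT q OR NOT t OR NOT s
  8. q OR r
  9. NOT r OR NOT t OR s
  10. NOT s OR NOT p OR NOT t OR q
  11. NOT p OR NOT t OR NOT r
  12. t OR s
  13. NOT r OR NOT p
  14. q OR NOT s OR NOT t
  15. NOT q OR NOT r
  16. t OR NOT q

Unsatisfiable

Branch on t: set t = false.
(s) alone gives s = true.
(NOT q) alone gives q = false.
(r) alone gives r = true.
(p) alone gives p = true.
That conflicts with the unit clause (NOT p).
So t must be the other value — set t = true.
(p) alone gives p = true.
(NOT r) alone gives r = false.
(s) alone gives s = true.
(NOT q) alone gives q = false.
That conflicts with the unit clause (q).
Both values of t lead to a conflict.
No assignment satisfies every clause.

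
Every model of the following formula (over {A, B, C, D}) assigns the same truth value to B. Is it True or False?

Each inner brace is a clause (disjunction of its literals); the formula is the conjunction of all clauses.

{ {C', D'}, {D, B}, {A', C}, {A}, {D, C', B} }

Suppose B = 0.
From the singleton clause (D), D = 1.
From the singleton clause (C'), C = 0.
From the singleton clause (A'), A = 0.
That conflicts with the unit clause (A).
So every satisfying assignment has B = True.

True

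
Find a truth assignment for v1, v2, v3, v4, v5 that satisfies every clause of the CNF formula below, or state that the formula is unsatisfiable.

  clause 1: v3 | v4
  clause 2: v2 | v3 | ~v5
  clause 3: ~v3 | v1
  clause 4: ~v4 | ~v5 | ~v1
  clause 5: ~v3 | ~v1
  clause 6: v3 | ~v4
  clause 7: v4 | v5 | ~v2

UNSATISFIABLE

Branch on v3: set v3 = 1.
Unit clause (v1) forces v1 = 1.
Now (~v1) is unsatisfied and unit — conflict.
So v3 must be the other value — set v3 = 0.
Unit clause (v4) forces v4 = 1.
Now (~v4) is unsatisfied and unit — conflict.
Neither v3 = 1 nor v3 = 0 works.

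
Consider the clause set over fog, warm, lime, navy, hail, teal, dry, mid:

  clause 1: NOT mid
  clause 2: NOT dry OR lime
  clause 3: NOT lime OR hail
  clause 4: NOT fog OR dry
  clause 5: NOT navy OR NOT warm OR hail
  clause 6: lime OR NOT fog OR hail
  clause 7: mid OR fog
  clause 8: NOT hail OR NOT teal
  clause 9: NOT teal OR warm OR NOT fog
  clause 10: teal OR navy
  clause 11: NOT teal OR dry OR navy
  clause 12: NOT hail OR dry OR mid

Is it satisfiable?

Satisfiable

Unit clause (NOT mid) forces mid = false.
Unit clause (fog) forces fog = true.
Unit clause (dry) forces dry = true.
Unit clause (lime) forces lime = true.
Unit clause (hail) forces hail = true.
Unit clause (NOT teal) forces teal = false.
Unit clause (navy) forces navy = true.
No clause remains; warm is free.
A satisfying assignment: fog ↦ true,  warm ↦ true,  lime ↦ true,  navy ↦ true,  hail ↦ true,  teal ↦ false,  dry ↦ true,  mid ↦ false.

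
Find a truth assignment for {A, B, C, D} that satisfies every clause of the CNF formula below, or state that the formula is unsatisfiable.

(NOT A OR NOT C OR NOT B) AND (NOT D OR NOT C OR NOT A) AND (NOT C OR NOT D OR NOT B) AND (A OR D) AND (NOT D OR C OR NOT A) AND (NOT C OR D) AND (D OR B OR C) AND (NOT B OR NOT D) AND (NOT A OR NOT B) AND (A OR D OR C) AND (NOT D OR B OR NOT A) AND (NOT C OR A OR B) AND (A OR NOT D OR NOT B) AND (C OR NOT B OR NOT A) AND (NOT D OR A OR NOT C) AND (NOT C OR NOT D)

A ↦ false, B ↦ false, C ↦ false, D ↦ true

Case A = false:
(D) alone gives D = true.
(NOT B) alone gives B = false.
(NOT C) alone gives C = false.
All clauses are satisfied.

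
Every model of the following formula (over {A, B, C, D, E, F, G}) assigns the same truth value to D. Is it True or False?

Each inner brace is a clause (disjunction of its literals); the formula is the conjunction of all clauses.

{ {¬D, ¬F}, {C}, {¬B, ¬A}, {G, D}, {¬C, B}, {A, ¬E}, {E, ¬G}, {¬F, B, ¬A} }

Suppose D = False.
(C) alone gives C = True.
(G) alone gives G = True.
(B) alone gives B = True.
(¬A) alone gives A = False.
(¬E) alone gives E = False.
Now (E) is unsatisfied and unit — conflict.
So every satisfying assignment has D = True.

True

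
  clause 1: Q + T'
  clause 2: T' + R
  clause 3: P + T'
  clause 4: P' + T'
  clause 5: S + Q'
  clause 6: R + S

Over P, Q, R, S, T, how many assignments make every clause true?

10

There are 2^5 = 32 truth assignments over (P, Q, R, S, T).
Split on Q. With Q = 1, the clauses containing Q are satisfied and Q' drops from the rest; 4 of the 2^4 = 16 assignments to the other variables satisfy what remains.
With Q = 0, by the same count on the reduced clause set, 6 assignments work.
(One model: P=F, Q=F, R=F, S=T, T=F.)
Total: 4 + 6 = 10.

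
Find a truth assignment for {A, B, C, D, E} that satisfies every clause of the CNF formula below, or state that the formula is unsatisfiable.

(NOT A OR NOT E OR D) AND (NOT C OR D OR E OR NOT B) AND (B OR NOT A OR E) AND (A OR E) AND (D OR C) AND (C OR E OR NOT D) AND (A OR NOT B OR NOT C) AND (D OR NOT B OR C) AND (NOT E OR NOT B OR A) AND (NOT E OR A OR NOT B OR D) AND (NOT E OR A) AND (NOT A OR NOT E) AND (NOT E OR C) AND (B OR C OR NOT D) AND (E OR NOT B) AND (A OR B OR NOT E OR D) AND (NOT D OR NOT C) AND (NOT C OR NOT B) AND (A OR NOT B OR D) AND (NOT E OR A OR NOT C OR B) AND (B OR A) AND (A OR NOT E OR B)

UNSATISFIABLE

Suppose A = true.
(NOT E) alone gives E = false.
(B) alone gives B = true.
But (NOT B) is also a unit clause — contradiction.
That branch fails; take A = false instead.
(E) alone gives E = true.
But (NOT E) is also a unit clause — contradiction.
Neither A = true nor A = false works.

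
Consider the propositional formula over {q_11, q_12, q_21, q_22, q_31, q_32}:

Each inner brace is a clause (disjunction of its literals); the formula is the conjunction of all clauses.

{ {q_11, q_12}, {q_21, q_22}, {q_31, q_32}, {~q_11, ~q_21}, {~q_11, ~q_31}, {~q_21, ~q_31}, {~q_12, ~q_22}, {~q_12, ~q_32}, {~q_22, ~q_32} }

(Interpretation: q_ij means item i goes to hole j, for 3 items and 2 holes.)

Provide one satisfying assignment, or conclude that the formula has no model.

Suppose q_11 = 1.
(~q_21) alone gives q_21 = 0.
(q_22) alone gives q_22 = 1.
(~q_31) alone gives q_31 = 0.
(q_32) alone gives q_32 = 1.
That conflicts with the unit clause (~q_32).
So q_11 must be the other value — set q_11 = 0.
(q_12) alone gives q_12 = 1.
(~q_22) alone gives q_22 = 0.
(q_21) alone gives q_21 = 1.
(~q_31) alone gives q_31 = 0.
(q_32) alone gives q_32 = 1.
That conflicts with the unit clause (~q_32).
Either choice for q_11 ends in contradiction.

UNSATISFIABLE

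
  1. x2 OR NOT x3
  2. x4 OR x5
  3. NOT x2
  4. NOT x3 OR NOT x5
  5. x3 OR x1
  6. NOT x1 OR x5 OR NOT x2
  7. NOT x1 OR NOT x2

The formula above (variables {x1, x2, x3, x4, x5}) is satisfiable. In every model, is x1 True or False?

True

Suppose x1 = false.
(NOT x2) alone gives x2 = false.
(NOT x3) alone gives x3 = false.
But (x3) is also a unit clause — contradiction.
So every satisfying assignment has x1 = True.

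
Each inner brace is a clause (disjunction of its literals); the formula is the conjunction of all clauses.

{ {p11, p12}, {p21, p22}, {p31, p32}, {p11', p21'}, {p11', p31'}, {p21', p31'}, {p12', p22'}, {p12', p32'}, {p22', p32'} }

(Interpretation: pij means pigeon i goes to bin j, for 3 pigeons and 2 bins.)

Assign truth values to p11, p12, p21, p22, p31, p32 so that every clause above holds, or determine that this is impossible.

Branch on p11: set p11 = 1.
The clause (p21') is unit, so p21 = 0.
The clause (p22) is unit, so p22 = 1.
The clause (p31') is unit, so p31 = 0.
The clause (p32) is unit, so p32 = 1.
But (p32') is also a unit clause — contradiction.
Backtrack on p11: now try p11 = 0.
The clause (p12) is unit, so p12 = 1.
The clause (p22') is unit, so p22 = 0.
The clause (p21) is unit, so p21 = 1.
The clause (p31') is unit, so p31 = 0.
The clause (p32) is unit, so p32 = 1.
But (p32') is also a unit clause — contradiction.
Either choice for p11 ends in contradiction.

UNSATISFIABLE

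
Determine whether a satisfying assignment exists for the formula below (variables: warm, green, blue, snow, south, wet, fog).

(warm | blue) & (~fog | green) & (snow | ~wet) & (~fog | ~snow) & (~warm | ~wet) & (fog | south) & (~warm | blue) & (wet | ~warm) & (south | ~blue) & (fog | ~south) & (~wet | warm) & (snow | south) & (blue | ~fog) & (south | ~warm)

Yes, satisfiable

Branch on warm: set warm = 0.
Unit clause (blue) forces blue = 1.
Unit clause (south) forces south = 1.
Unit clause (fog) forces fog = 1.
Unit clause (green) forces green = 1.
Unit clause (~snow) forces snow = 0.
Unit clause (~wet) forces wet = 0.
Every clause now holds.
A satisfying assignment: warm=0, green=1, blue=1, snow=0, south=1, wet=0, fog=1.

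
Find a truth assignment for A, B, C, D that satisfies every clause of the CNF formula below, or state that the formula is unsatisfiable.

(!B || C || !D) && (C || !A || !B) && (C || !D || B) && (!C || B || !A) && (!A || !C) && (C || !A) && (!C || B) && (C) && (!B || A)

From the singleton clause (C), C = true.
From the singleton clause (!A), A = false.
From the singleton clause (B), B = true.
Now (!B) is unsatisfied and unit — conflict.

UNSATISFIABLE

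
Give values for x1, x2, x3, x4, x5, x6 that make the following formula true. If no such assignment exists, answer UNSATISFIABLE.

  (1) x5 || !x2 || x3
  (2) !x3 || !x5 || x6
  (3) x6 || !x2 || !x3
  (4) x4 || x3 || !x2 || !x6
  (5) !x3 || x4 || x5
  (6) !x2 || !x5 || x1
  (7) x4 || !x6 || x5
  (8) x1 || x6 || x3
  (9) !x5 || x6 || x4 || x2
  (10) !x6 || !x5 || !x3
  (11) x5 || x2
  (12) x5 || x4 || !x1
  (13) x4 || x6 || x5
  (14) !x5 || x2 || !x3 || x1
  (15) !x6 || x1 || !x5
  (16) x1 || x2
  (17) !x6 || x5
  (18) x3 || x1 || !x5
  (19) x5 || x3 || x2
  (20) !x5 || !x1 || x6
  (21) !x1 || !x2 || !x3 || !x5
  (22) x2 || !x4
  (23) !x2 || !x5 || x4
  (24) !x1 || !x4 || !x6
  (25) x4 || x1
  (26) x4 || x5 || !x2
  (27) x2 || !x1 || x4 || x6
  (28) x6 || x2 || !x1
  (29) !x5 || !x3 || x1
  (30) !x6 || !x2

x1: true; x2: false; x3: false; x4: false; x5: true; x6: true

Case x5 = true:
Case x3 = false:
(x1) alone gives x1 = true.
(x6) alone gives x6 = true.
(!x4) alone gives x4 = false.
(!x2) alone gives x2 = false.
All clauses are satisfied.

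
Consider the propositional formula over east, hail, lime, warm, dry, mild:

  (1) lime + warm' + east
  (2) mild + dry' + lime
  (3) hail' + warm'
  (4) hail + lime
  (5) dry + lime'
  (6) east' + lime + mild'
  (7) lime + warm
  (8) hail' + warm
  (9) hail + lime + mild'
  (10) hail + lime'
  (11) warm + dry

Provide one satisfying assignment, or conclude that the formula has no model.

UNSATISFIABLE

Branch on hail: set hail = 0.
From the singleton clause (lime), lime = 1.
That conflicts with the unit clause (lime').
Undo hail and try hail = 1.
From the singleton clause (warm'), warm = 0.
That conflicts with the unit clause (warm).
Either choice for hail ends in contradiction.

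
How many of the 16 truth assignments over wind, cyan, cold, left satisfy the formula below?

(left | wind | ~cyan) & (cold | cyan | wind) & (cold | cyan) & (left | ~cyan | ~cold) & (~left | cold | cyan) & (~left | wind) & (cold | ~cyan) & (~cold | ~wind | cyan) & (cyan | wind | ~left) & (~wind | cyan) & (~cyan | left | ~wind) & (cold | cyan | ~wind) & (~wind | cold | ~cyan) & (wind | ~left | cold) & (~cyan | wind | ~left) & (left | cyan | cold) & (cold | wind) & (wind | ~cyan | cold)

2

There are 2^4 = 16 truth assignments over (wind, cyan, cold, left).
Check each against the 18 clauses (columns in the order wind, cyan, cold, left):
  F F F F  ✗ fails (cold | cyan | wind)
  F F F T  ✗ fails (cold | cyan | wind)
  F F T F  ✓ satisfies all
  F F T T  ✗ fails (~left | wind)
  F T F F  ✗ fails (left | wind | ~cyan)
  F T F T  ✗ fails (~left | wind)
  F T T F  ✗ fails (left | wind | ~cyan)
  F T T T  ✗ fails (~left | wind)
  T F F F  ✗ fails (cold | cyan)
  T F F T  ✗ fails (cold | cyan)
  T F T F  ✗ fails (~cold | ~wind | cyan)
  T F T T  ✗ fails (~cold | ~wind | cyan)
  T T F F  ✗ fails (cold | ~cyan)
  T T F T  ✗ fails (cold | ~cyan)
  T T T F  ✗ fails (left | ~cyan | ~cold)
  T T T T  ✓ satisfies all
2 of the 16 rows are models.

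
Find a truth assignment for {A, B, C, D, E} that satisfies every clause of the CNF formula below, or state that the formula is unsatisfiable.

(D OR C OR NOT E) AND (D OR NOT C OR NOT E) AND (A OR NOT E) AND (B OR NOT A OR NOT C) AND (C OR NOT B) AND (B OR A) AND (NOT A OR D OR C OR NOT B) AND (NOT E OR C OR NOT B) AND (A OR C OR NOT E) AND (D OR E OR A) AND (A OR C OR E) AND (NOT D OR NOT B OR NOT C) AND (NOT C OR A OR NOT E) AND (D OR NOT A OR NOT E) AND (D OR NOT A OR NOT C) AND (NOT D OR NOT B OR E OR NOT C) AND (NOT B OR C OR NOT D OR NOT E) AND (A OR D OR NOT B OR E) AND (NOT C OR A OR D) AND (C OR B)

UNSATISFIABLE

Suppose A = true.
Suppose B = true.
(C) alone gives C = true.
(NOT D) alone gives D = false.
Now (D) is unsatisfied and unit — conflict.
That branch fails; take B = false instead.
(NOT C) alone gives C = false.
Now (C) is unsatisfied and unit — conflict.
Both values of B lead to a conflict.
That branch fails; take A = false instead.
(NOT E) alone gives E = false.
(B) alone gives B = true.
(C) alone gives C = true.
(D) alone gives D = true.
Now (NOT D) is unsatisfied and unit — conflict.
Both values of A lead to a conflict.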